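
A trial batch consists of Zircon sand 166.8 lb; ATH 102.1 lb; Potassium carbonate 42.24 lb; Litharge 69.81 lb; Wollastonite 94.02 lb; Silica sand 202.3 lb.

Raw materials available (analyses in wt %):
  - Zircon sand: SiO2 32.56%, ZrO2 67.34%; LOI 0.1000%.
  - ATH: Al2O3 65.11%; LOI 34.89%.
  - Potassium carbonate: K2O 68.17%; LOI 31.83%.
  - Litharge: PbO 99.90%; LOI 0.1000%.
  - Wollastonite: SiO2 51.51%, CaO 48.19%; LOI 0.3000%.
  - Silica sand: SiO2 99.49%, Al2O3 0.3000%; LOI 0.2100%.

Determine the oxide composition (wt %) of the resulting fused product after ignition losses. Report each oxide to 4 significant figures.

The intermediate values are shown rounded off to 4 significant figures in the working. Every computation carries exact precision at all times. Each reported value is rounded a single time — the derived quantities (net glass mass, six oxide percentages, totals, yield, ignition loss) are computed from the batch weights on 627.3 lb of glass at exact precision exactly as printed in the problem or the answer.
Oxide masses out of the charge:
  SiO2: 166.8·0.3256 + 94.02·0.5151 + 202.3·0.9949 = 304.0 lb
  ZrO2: 166.8·0.6734 = 112.3 lb
  PbO: 69.81·0.9990 = 69.74 lb
  Al2O3: 102.1·0.6511 + 202.3·0.003000 = 67.08 lb
  K2O: 42.24·0.6817 = 28.80 lb
  CaO: 94.02·0.4819 = 45.31 lb
LOI: 166.8·0.001000 + 102.1·0.3489 + 42.24·0.3183 + 69.81·0.001000 + 94.02·0.003000 + 202.3·0.002100 = 50.01 lb
The glass mass, total less LOI, = 677.3 − 50.01 = 627.3 lb (equal to the oxide-mass sum)
each wt % is 100 × oxide ÷ glass

Glass mass = 627.3 lb (batch 677.3 − LOI 50.01).
Composition: SiO2 48.47%, ZrO2 17.91%, PbO 11.12%, Al2O3 10.69%, K2O 4.591%, CaO 7.223%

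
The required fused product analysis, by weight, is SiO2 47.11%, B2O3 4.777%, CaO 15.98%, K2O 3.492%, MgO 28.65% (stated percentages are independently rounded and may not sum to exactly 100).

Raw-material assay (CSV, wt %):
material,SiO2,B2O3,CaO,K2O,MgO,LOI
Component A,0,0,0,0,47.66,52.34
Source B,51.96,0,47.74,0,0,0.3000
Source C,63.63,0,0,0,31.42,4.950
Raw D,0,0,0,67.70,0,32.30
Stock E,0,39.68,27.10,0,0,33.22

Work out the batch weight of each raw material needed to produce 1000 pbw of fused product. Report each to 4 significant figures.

The whole derivation holds full float precision in every operation — intermediates appear, rounded to four significant figures, in the working. Every reported number is rounded only once — all derived quantities are computed at full float precision (the totals, the five compositions, glass mass, yield, LOI) using the weight values at 1000 pbw of glass, precisely as stated by the question or the answer.
Per-oxide target masses for 1000 pbw fused product:
  SiO2: 47.11% × 1000 = 471.1 pbw
  B2O3: 4.777% × 1000 = 47.77 pbw
  CaO: 15.98% × 1000 = 159.8 pbw
  K2O: 3.492% × 1000 = 34.92 pbw
  MgO: 28.65% × 1000 = 286.5 pbw
Checking each oxide sum per the reported batch figures, versus the basis set out (oxide sums agree with the targets exact up to rounding of places):
  SiO2: 266.4·0.5196 + 522.8·0.6363 = 471.1 pbw (target 471.1 pbw)
  B2O3: 120.4·0.3968 = 47.77 pbw (target 47.77 pbw)
  CaO: 266.4·0.4774 + 120.4·0.2710 = 159.8 pbw (target 159.8 pbw)
  K2O: 51.58·0.6770 = 34.92 pbw (target 34.92 pbw)
  MgO: 256.4·0.4766 + 522.8·0.3142 = 286.5 pbw (target 286.5 pbw)
Glass mass check: whole batch net of LOI = 1000 pbw (targets for the oxides total 1000 pbw; stated basis 1000 pbw — rounding explains the deltas).
Summing the batch: Σ batch = 1218 pbw; loss to ignition Σ batch·LOI = 217.5 pbw; as yield: glass ÷ batch → 82.13%.

Batch per 1000 pbw fused product:
  Component A: 256.4 pbw
  Source B: 266.4 pbw
  Source C: 522.8 pbw
  Raw D: 51.58 pbw
  Stock E: 120.4 pbw
Total batch = 1218 pbw; LOI loss = 217.5 pbw; yield = 82.13%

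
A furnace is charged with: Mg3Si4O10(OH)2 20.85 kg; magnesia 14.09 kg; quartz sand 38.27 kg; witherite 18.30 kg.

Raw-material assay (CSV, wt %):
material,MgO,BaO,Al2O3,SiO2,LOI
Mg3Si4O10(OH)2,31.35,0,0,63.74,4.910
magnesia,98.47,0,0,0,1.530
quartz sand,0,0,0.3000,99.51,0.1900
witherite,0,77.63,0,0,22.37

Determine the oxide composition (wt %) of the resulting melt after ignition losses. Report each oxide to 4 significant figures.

Every computation carries exact precision in every operation; values along the way are displayed (rounded to four significant figures) at each printed step; exactly one rounding lands on each reported figure; derived quantities, including ignition loss, the totals, glass mass, yield, the four compositions, are carried from the batch weights per 86.10 kg of glass in full float precision, as set out in the problem or answer text.
Oxide masses out of the charge:
  MgO: 20.85·0.3135 + 14.09·0.9847 = 20.41 kg
  BaO: 18.30·0.7763 = 14.21 kg
  Al2O3: 38.27·0.003000 = 0.1148 kg
  SiO2: 20.85·0.6374 + 38.27·0.9951 = 51.37 kg
LOI: 20.85·0.04910 + 14.09·0.01530 + 38.27·0.001900 + 18.30·0.2237 = 5.406 kg
Glass mass = batch − LOI = 91.51 − 5.406 = 86.10 kg (equal to the oxide-mass sum)
wt %: oxide over glass, times 100

Glass mass = 86.10 kg (batch 91.51 − LOI 5.406).
Composition: MgO 23.70%, BaO 16.50%, Al2O3 0.1333%, SiO2 59.66%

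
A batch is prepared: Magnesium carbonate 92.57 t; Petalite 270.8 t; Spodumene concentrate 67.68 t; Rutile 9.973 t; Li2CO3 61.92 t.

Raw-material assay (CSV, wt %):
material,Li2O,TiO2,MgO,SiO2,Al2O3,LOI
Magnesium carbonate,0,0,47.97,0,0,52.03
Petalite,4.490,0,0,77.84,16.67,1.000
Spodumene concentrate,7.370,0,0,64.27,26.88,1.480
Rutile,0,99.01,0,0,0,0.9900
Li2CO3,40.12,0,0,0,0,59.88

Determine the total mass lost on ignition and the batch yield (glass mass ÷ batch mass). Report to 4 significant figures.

Each numeric step keeps full float precision all the way through — intermediates appear (rounded to 4 significant figures) across the worked steps — every reported value includes exactly one rounding — the derived quantities, which include net glass mass, the yield, the five compositions, the totals, ignition loss, are computed at full float precision, as quoted within the question or the answer, starting from the weights for 413.9 t of glass.
Ignition loss by material:
  Magnesium carbonate: 92.57 × 0.5203 = 48.16 t
  Petalite: 270.8 × 0.01000 = 2.708 t
  Spodumene concentrate: 67.68 × 0.01480 = 1.002 t
  Rutile: 9.973 × 0.009900 = 0.09873 t
  Li2CO3: 61.92 × 0.5988 = 37.08 t
Total LOI = 89.05 t
Glass = batch − LOI = 502.9 − 89.05 = 413.9 t

LOI loss = 89.05 t; glass = 413.9 t; yield = 82.29%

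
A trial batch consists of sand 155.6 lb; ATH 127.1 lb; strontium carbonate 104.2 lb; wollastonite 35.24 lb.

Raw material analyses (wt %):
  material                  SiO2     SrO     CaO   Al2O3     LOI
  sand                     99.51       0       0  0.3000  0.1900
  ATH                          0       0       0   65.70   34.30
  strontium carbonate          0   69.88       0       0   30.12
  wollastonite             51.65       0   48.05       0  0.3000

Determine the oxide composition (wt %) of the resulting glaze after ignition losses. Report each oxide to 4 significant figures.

Glass mass = 346.8 lb (batch 422.1 − LOI 75.38).
Composition: SiO2 49.90%, SrO 21.00%, CaO 4.883%, Al2O3 24.22%

In-progress results are printed, with 4-significant-figure rounding, in the working — the whole derivation carries full precision in all steps. A single rounding yields each reported result; the derived quantities are rebuilt from the batch weights at 346.8 lb of glass at full float precision (totals, glass mass, the four compositions, LOI, yield) precisely as stated by question or answer.
Mass of each oxide from the mix:
  SiO2: 155.6·0.9951 + 35.24·0.5165 = 173.0 lb
  SrO: 104.2·0.6988 = 72.81 lb
  CaO: 35.24·0.4805 = 16.93 lb
  Al2O3: 155.6·0.003000 + 127.1·0.6570 = 83.97 lb
LOI: 155.6·0.001900 + 127.1·0.3430 + 104.2·0.3012 + 35.24·0.003000 = 75.38 lb
Glass mass = batch − LOI = 422.1 − 75.38 = 346.8 lb (matching Σ of the oxides)
percent share: oxide ÷ glass, ×100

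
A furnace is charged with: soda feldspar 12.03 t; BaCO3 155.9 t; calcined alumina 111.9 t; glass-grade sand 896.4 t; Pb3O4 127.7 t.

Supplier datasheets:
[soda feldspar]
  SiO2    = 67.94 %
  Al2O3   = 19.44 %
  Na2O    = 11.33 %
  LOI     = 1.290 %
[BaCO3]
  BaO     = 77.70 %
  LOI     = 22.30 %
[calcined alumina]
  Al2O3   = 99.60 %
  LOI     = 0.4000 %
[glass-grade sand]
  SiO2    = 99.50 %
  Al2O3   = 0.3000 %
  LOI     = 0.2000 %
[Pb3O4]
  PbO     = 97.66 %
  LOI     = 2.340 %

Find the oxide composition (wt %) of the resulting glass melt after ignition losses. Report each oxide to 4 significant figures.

Glass mass = 1264 t (batch 1304 − LOI 40.15).
Composition: SiO2 71.22%, Al2O3 9.217%, Na2O 0.1079%, PbO 9.868%, BaO 9.585%

The whole derivation carries full precision from first step to last; values along the way are printed, rounded to 4 significant figures, in the printout. A single rounding produces each reported result — derived quantities, which include totals, five oxide percentages, net glass mass, yield, ignition loss, are re-derived in full precision, as they appear in the question or the answer, from the weighed amounts for 1264 t of glass.
Oxide masses out of the charge:
  SiO2: 12.03·0.6794 + 896.4·0.9950 = 900.1 t
  Al2O3: 12.03·0.1944 + 111.9·0.9960 + 896.4·0.003000 = 116.5 t
  Na2O: 12.03·0.1133 = 1.363 t
  PbO: 127.7·0.9766 = 124.7 t
  BaO: 155.9·0.7770 = 121.1 t
LOI: 12.03·0.01290 + 155.9·0.2230 + 111.9·0.004000 + 896.4·0.002000 + 127.7·0.02340 = 40.15 t
Net of LOI, the glass mass = 1304 − 40.15 = 1264 t (= Σ oxide masses)
oxide / glass × 100 gives the wt %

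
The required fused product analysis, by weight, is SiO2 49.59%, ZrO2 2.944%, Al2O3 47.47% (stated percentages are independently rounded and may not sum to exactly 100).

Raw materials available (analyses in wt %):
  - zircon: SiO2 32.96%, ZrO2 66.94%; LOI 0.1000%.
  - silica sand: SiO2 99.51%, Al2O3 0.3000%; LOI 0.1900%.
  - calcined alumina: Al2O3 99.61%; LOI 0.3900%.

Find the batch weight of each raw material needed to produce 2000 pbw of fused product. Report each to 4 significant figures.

Full precision is maintained in every operation — in-progress results appear rounded off to 4 significant digits in the working. Each reported result is rounded exactly once; derived quantities (totals, yield, net glass mass, the three compositions, ignition loss) are carried starting from the weights at 2000 pbw of glass in full precision as set out in the question or the answer.
Target masses of each oxide per 2000 pbw fused product:
  SiO2: 49.59% × 2000 = 991.8 pbw
  ZrO2: 2.944% × 2000 = 58.88 pbw
  Al2O3: 47.47% × 2000 = 949.4 pbw
Oxide-by-oxide audit given the weights on record, per the basis as stated (each sum matches its target mass within answer rounding):
  SiO2: 87.96·0.3296 + 967.5·0.9951 = 991.8 pbw (target 991.8 pbw)
  ZrO2: 87.96·0.6694 = 58.88 pbw (target 58.88 pbw)
  Al2O3: 967.5·0.003000 + 950.2·0.9961 = 949.4 pbw (target 949.4 pbw)
Glass-mass sanity pass: the batch minus its LOI: 2000 pbw (summing oxide targets gives 2000 pbw; against the stated basis, 2000 pbw — differing by rounding only).
Batch grand total — Σ batch = 2006 pbw; LOI loss = Σ batch·LOI = 5.632 pbw; the yield ratio, glass ÷ batch: 99.72%.

Batch per 2000 pbw fused product:
  zircon: 87.96 pbw
  silica sand: 967.5 pbw
  calcined alumina: 950.2 pbw
Total batch = 2006 pbw; LOI loss = 5.632 pbw; yield = 99.72%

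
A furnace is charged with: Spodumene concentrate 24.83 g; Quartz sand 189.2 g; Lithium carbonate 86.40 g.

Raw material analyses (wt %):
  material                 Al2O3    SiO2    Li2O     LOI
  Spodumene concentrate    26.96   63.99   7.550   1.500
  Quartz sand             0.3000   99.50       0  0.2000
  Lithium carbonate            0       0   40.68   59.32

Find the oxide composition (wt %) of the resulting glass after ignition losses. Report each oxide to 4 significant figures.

Mid-chain values are printed rounded to 4 significant digits in the printout — all internal work holds full float precision all the way through. Exactly one rounding goes into each reported number; the derived quantities are re-derived from the batch weights at 248.4 g of glass at exact precision (LOI, glass mass, the yield, totals, three oxide percentages), as written in the question or the answer.
Oxide masses out of the charge:
  Al2O3: 24.83·0.2696 + 189.2·0.003000 = 7.262 g
  SiO2: 24.83·0.6399 + 189.2·0.9950 = 204.1 g
  Li2O: 24.83·0.07550 + 86.40·0.4068 = 37.02 g
LOI: 24.83·0.01500 + 189.2·0.002000 + 86.40·0.5932 = 52.00 g
Net of LOI, the glass mass = 300.4 − 52.00 = 248.4 g (= Σ oxide masses)
percent share: oxide ÷ glass, ×100

Glass mass = 248.4 g (batch 300.4 − LOI 52.00).
Composition: Al2O3 2.923%, SiO2 82.17%, Li2O 14.90%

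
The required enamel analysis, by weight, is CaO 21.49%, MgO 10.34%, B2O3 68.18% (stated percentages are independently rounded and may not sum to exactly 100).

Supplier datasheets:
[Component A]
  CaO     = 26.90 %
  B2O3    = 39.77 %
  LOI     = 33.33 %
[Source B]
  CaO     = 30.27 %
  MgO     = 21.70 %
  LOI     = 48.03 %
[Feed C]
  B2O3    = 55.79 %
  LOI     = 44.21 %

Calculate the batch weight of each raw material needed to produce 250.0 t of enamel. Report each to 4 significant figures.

Batch per 250.0 t enamel:
  Component A: 65.67 t
  Source B: 119.1 t
  Feed C: 258.7 t
Total batch = 443.5 t; LOI loss = 193.5 t; yield = 56.38%

Every computation runs at exact precision through every step; mid-chain values are displayed, rounded to 4 significant digits, within the worked lines; each reported figure receives exactly one rounding. Derived quantities are re-derived starting from the weights on 250.0 t of glass at full float precision (LOI, three oxide percentages, yield, net glass mass, the totals), exactly as shown in either problem or answer.
The oxide mass targets at 250.0 t enamel:
  CaO: 21.49% × 250.0 = 53.72 t
  MgO: 10.34% × 250.0 = 25.85 t
  B2O3: 68.18% × 250.0 = 170.4 t
Per-oxide balance check applying the batch weights above, on the stated basis (target by target, the sums agree within answer rounding):
  CaO: 65.67·0.2690 + 119.1·0.3027 = 53.72 t (target 53.72 t)
  MgO: 119.1·0.2170 = 25.84 t (target 25.85 t)
  B2O3: 65.67·0.3977 + 258.7·0.5579 = 170.4 t (target 170.4 t)
Mass balance on the glass: batch total minus LOI = 250.0 t (targets for the oxides total 250.0 t; stated basis 250.0 t — deltas are rounding alone).
Adding the batch up: Σ batch = 443.5 t; LOI loss = Σ batch·LOI = 193.5 t; yield, glass over the total, = 56.38%.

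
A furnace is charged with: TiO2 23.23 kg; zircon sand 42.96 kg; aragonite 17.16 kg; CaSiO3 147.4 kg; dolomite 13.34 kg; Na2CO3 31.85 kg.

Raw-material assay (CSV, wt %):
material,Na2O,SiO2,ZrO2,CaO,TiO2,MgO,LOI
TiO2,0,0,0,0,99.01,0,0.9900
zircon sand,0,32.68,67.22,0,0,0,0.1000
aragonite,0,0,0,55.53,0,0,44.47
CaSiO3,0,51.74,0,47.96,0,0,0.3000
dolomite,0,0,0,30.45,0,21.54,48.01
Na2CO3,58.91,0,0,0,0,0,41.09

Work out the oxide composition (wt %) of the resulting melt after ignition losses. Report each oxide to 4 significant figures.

Glass mass = 248.1 kg (batch 275.9 − LOI 27.84).
Composition: Na2O 7.563%, SiO2 36.40%, ZrO2 11.64%, CaO 33.97%, TiO2 9.270%, MgO 1.158%

Mid-chain values are printed (rounded to 4 significant figures) when written out; all internal work runs at full float precision from first step to last. Every reported value carries a single rounding; the derived quantities, which include the six compositions, the totals, net glass mass, ignition loss, the yield, are rebuilt at exact precision, as they appear in the question or the answer, starting from the weights on 248.1 kg of glass.
Mass of each oxide from the mix:
  Na2O: 31.85·0.5891 = 18.76 kg
  SiO2: 42.96·0.3268 + 147.4·0.5174 = 90.30 kg
  ZrO2: 42.96·0.6722 = 28.88 kg
  CaO: 17.16·0.5553 + 147.4·0.4796 + 13.34·0.3045 = 84.28 kg
  TiO2: 23.23·0.9901 = 23.00 kg
  MgO: 13.34·0.2154 = 2.873 kg
LOI: 23.23·0.009900 + 42.96·0.001000 + 17.16·0.4447 + 147.4·0.003000 + 13.34·0.4801 + 31.85·0.4109 = 27.84 kg
Resulting glass, batch − LOI: 275.9 − 27.84 = 248.1 kg (= Σ oxide masses)
wt % = 100 × oxide mass / glass mass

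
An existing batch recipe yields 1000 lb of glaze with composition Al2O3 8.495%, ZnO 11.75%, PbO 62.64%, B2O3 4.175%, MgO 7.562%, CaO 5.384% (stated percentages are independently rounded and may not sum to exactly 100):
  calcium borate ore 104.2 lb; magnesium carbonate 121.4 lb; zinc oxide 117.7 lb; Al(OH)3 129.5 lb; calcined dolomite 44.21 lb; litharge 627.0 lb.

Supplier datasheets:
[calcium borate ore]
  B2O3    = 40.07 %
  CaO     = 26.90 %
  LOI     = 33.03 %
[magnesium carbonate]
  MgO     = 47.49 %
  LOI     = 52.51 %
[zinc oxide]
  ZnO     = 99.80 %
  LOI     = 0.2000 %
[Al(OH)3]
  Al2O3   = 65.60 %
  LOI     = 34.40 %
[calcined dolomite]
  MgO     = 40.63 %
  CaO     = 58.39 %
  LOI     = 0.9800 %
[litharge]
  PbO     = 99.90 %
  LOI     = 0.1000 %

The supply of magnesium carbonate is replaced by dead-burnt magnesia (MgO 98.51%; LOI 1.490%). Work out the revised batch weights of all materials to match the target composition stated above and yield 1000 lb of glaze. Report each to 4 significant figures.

Exact precision is held throughout; the intermediate values are displayed with 4-significant-digit rounding on the page — every reported number is rounded exactly once. Derived quantities (glass mass, the six compositions, LOI, totals, the yield) are computed in full float precision using the weight values at 1000 lb of glass exactly as printed in problem or answer.
Target oxide masses per 1000 lb glaze:
  Al2O3: 8.495% × 1000 = 84.95 lb
  ZnO: 11.75% × 1000 = 117.5 lb
  PbO: 62.64% × 1000 = 626.4 lb
  B2O3: 4.175% × 1000 = 41.75 lb
  MgO: 7.562% × 1000 = 75.62 lb
  CaO: 5.384% × 1000 = 53.84 lb
Balance tally, oxide-wise, applying the batch weights above, against the basis in use (summed amounts equal target values up to rounding of the answer):
  Al2O3: 129.5·0.6560 = 84.95 lb (target 84.95 lb)
  ZnO: 117.7·0.9980 = 117.5 lb (target 117.5 lb)
  PbO: 627.0·0.9990 = 626.4 lb (target 626.4 lb)
  B2O3: 104.2·0.4007 = 41.75 lb (target 41.75 lb)
  MgO: 58.53·0.9851 + 44.21·0.4063 = 75.62 lb (target 75.62 lb)
  CaO: 104.2·0.2690 + 44.21·0.5839 = 53.84 lb (target 53.84 lb)
Auditing the glass mass value: net batch after ignition = 1000 lb (oxide target masses add up to 1000 lb; the stated basis being 1000 lb — gaps are rounding artifacts).
Batch grand total — Σ batch = 1081 lb; ignition loss, Σ(batch × LOI) = 81.13 lb; yield = glass ÷ total batch = 92.50%.

Revised batch per 1000 lb glaze:
  calcium borate ore: 104.2 lb
  dead-burnt magnesia: 58.53 lb
  zinc oxide: 117.7 lb
  Al(OH)3: 129.5 lb
  calcined dolomite: 44.21 lb
  litharge: 627.0 lb
Total batch = 1081 lb; LOI loss = 81.13 lb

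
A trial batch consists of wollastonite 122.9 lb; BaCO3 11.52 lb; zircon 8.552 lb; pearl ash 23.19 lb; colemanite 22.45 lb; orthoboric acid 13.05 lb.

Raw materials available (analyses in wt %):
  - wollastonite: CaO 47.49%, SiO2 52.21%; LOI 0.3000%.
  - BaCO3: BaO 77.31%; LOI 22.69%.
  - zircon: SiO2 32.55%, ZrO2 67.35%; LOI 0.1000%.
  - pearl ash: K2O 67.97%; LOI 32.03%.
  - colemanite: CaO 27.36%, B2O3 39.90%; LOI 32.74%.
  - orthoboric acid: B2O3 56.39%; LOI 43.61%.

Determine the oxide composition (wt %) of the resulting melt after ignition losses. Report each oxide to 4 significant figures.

In-progress results are displayed, with 4-significant-figure rounding, between the steps — every computation keeps full float precision through every step; every reported figure is rounded only once. Derived quantities are recomputed in full precision (the six compositions, yield, the totals, net glass mass, LOI) from the batch weights at 178.2 lb of glass, as they appear in question or answer.
What the batch supplies per oxide:
  CaO: 122.9·0.4749 + 22.45·0.2736 = 64.51 lb
  K2O: 23.19·0.6797 = 15.76 lb
  BaO: 11.52·0.7731 = 8.906 lb
  SiO2: 122.9·0.5221 + 8.552·0.3255 = 66.95 lb
  ZrO2: 8.552·0.6735 = 5.760 lb
  B2O3: 22.45·0.3990 + 13.05·0.5639 = 16.32 lb
LOI: 122.9·0.003000 + 11.52·0.2269 + 8.552·0.001000 + 23.19·0.3203 + 22.45·0.3274 + 13.05·0.4361 = 23.46 lb
Glass = total batch minus LOI = 201.7 − 23.46 = 178.2 lb (matching Σ of the oxides)
wt %: oxide over glass, times 100

Glass mass = 178.2 lb (batch 201.7 − LOI 23.46).
Composition: CaO 36.20%, K2O 8.845%, BaO 4.998%, SiO2 37.57%, ZrO2 3.232%, B2O3 9.156%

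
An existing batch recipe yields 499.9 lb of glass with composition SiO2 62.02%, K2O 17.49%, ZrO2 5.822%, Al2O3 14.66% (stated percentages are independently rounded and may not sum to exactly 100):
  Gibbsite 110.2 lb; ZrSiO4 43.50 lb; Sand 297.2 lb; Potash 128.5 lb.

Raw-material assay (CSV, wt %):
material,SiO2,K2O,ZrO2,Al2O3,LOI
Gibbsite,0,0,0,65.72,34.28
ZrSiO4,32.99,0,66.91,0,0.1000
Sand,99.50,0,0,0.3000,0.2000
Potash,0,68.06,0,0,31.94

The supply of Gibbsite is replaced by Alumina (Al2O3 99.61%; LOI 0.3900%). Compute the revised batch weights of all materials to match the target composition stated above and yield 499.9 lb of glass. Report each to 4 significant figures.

The intermediate values appear with 4-significant-figure rounding as written — all arithmetic maintains exact precision at each step; every reported number is rounded exactly once — derived quantities, including totals, the four compositions, the yield, ignition loss, glass mass, are rebuilt starting from the weights at 499.9 lb of glass at full precision precisely as stated by problem or answer.
Target oxide masses per 499.9 lb glass:
  SiO2: 62.02% × 499.9 = 310.0 lb
  K2O: 17.49% × 499.9 = 87.43 lb
  ZrO2: 5.822% × 499.9 = 29.10 lb
  Al2O3: 14.66% × 499.9 = 73.29 lb
Sums-versus-targets review with the batch weights as given, under the basis named above (sum by sum, the targets are met net of answer rounding effects):
  SiO2: 43.50·0.3299 + 297.2·0.9950 = 310.1 lb (target 310.0 lb)
  K2O: 128.5·0.6806 = 87.46 lb (target 87.43 lb)
  ZrO2: 43.50·0.6691 = 29.11 lb (target 29.10 lb)
  Al2O3: 72.68·0.9961 + 297.2·0.003000 = 73.29 lb (target 73.29 lb)
Glass mass check: total charge less LOI = 499.9 lb (per-oxide target masses sum to 499.9 lb; stated basis 499.9 lb — a pure rounding effect).
Summing the batch: Σ batch = 541.9 lb; loss to ignition Σ batch·LOI = 41.96 lb; yield = glass ÷ total batch = 92.26%.

Revised batch per 499.9 lb glass:
  Alumina: 72.68 lb
  ZrSiO4: 43.50 lb
  Sand: 297.2 lb
  Potash: 128.5 lb
Total batch = 541.9 lb; LOI loss = 41.96 lb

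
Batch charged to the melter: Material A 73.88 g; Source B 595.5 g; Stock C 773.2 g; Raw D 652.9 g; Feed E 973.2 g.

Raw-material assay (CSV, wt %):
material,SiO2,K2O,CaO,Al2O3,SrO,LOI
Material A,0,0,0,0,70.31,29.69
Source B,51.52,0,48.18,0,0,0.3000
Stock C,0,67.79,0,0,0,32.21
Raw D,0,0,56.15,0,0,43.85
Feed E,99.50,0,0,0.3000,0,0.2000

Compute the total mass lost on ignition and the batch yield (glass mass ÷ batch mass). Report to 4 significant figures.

Each numeric step maintains exact precision at each step. Working values are printed rounded off to 4 significant digits between the steps; a single rounding finalizes every reported number — all derived quantities (totals, net glass mass, the yield, the five compositions, LOI) are computed at full float precision from the batch weights at 2508 g of glass, exactly as shown in either problem or answer.
Ignition loss by material:
  Material A: 73.88 × 0.2969 = 21.93 g
  Source B: 595.5 × 0.003000 = 1.786 g
  Stock C: 773.2 × 0.3221 = 249.0 g
  Raw D: 652.9 × 0.4385 = 286.3 g
  Feed E: 973.2 × 0.002000 = 1.946 g
Total LOI = 561.0 g
Glass = batch − LOI = 3069 − 561.0 = 2508 g

LOI loss = 561.0 g; glass = 2508 g; yield = 81.72%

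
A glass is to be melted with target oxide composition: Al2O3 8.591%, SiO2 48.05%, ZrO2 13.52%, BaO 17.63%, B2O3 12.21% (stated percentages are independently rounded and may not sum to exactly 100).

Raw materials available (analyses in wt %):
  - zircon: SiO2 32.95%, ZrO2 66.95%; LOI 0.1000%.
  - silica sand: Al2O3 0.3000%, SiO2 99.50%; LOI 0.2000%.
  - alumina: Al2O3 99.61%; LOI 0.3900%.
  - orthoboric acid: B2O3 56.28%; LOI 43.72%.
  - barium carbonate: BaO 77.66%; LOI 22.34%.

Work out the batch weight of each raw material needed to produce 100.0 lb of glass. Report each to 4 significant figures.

Batch per 100.0 lb glass:
  zircon: 20.19 lb
  silica sand: 41.60 lb
  alumina: 8.499 lb
  orthoboric acid: 21.70 lb
  barium carbonate: 22.70 lb
Total batch = 114.7 lb; LOI loss = 14.69 lb; yield = 87.19%

The whole derivation holds full precision at each step; the intermediate values are shown (rounded to four significant digits) alongside each step — each reported value is rounded once only; the derived quantities (totals, glass mass, ignition loss, the yield, the five compositions) are rebuilt from the weighed amounts at 100.0 lb of glass at full precision as quoted within the problem or the answer.
Target oxide masses per 100.0 lb glass:
  Al2O3: 8.591% × 100.0 = 8.591 lb
  SiO2: 48.05% × 100.0 = 48.05 lb
  ZrO2: 13.52% × 100.0 = 13.52 lb
  BaO: 17.63% × 100.0 = 17.63 lb
  B2O3: 12.21% × 100.0 = 12.21 lb
Verifying the oxide balance working from each reported weight, versus the basis set out (summed amounts equal target values inside rounding margins):
  Al2O3: 41.60·0.003000 + 8.499·0.9961 = 8.591 lb (target 8.591 lb)
  SiO2: 20.19·0.3295 + 41.60·0.9950 = 48.04 lb (target 48.05 lb)
  ZrO2: 20.19·0.6695 = 13.52 lb (target 13.52 lb)
  BaO: 22.70·0.7766 = 17.63 lb (target 17.63 lb)
  B2O3: 21.70·0.5628 = 12.21 lb (target 12.21 lb)
Consistency of the glass mass: batch Σ − ignition loss = 99.99 lb (the targets, summed, come to 100.0 lb; the stated basis being 100.0 lb — gaps are rounding artifacts).
Batch grand total — Σ batch = 114.7 lb; LOI loss = Σ batch·LOI = 14.69 lb; yield: glass divided by total = 87.19%.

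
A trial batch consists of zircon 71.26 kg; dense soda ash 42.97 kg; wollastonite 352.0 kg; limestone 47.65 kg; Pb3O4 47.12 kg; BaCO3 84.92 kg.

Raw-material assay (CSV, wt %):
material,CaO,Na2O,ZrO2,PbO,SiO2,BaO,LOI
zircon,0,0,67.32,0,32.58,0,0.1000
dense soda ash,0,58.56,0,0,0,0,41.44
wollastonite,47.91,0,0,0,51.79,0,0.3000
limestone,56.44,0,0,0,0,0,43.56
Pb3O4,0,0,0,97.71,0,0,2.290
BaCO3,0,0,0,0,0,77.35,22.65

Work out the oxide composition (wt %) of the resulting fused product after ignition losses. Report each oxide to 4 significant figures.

Each numeric step carries full precision from first step to last — mid-chain values appear, rounded to four significant digits, at each printed step. Each reported value is rounded once only. The derived quantities are re-derived using the weight values on 585.9 kg of glass in full float precision (six oxide percentages, glass mass, ignition loss, yield, the totals) as they appear in question or answer.
Per-oxide mass from batch:
  CaO: 352.0·0.4791 + 47.65·0.5644 = 195.5 kg
  Na2O: 42.97·0.5856 = 25.16 kg
  ZrO2: 71.26·0.6732 = 47.97 kg
  PbO: 47.12·0.9771 = 46.04 kg
  SiO2: 71.26·0.3258 + 352.0·0.5179 = 205.5 kg
  BaO: 84.92·0.7735 = 65.69 kg
LOI: 71.26·0.001000 + 42.97·0.4144 + 352.0·0.003000 + 47.65·0.4356 + 47.12·0.02290 + 84.92·0.2265 = 60.00 kg
Resulting glass, batch − LOI: 645.9 − 60.00 = 585.9 kg (consistent with Σ oxide mass)
wt % = oxide mass / glass mass × 100

Glass mass = 585.9 kg (batch 645.9 − LOI 60.00).
Composition: CaO 33.37%, Na2O 4.295%, ZrO2 8.188%, PbO 7.858%, SiO2 35.08%, BaO 11.21%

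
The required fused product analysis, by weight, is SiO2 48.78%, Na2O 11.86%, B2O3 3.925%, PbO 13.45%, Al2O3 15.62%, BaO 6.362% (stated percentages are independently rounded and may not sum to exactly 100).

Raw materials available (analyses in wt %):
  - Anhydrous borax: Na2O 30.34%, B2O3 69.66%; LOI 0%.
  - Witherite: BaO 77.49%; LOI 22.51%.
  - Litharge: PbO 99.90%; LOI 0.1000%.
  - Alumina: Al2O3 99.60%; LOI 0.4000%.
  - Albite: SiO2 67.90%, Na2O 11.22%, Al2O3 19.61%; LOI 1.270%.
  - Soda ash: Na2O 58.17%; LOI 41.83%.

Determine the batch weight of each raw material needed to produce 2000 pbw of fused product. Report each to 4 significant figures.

In-progress results are displayed rounded to four significant digits between the steps; all arithmetic holds full float precision from start to finish; exactly one rounding lands on every reported value. The derived quantities are recomputed from the batch weights for 2000 pbw of glass in exact precision (yield, LOI, glass mass, the six compositions, the totals), as written in the question or the answer.
Target masses of each oxide per 2000 pbw fused product:
  SiO2: 48.78% × 2000 = 975.6 pbw
  Na2O: 11.86% × 2000 = 237.2 pbw
  B2O3: 3.925% × 2000 = 78.50 pbw
  PbO: 13.45% × 2000 = 269.0 pbw
  Al2O3: 15.62% × 2000 = 312.4 pbw
  BaO: 6.362% × 2000 = 127.2 pbw
Balance tally, oxide-wise, on the weights just shown, on the stated basis (every target is met by its sum up to rounding of the answer):
  SiO2: 1437·0.6790 = 975.7 pbw (target 975.6 pbw)
  Na2O: 112.7·0.3034 + 1437·0.1122 + 71.86·0.5817 = 237.2 pbw (target 237.2 pbw)
  B2O3: 112.7·0.6966 = 78.51 pbw (target 78.50 pbw)
  PbO: 269.3·0.9990 = 269.0 pbw (target 269.0 pbw)
  Al2O3: 30.76·0.9960 + 1437·0.1961 = 312.4 pbw (target 312.4 pbw)
  BaO: 164.2·0.7749 = 127.2 pbw (target 127.2 pbw)
The glass-mass cross-check: total batch − LOI = 2000 pbw (per-oxide target masses sum to 2000 pbw; basis as stated: 2000 pbw — gaps are rounding artifacts).
Whole-batch sum: Σ batch = 2086 pbw; LOI removed, Σ of batch·LOI: 85.66 pbw; yield = glass ÷ total batch = 95.89%.

Batch per 2000 pbw fused product:
  Anhydrous borax: 112.7 pbw
  Witherite: 164.2 pbw
  Litharge: 269.3 pbw
  Alumina: 30.76 pbw
  Albite: 1437 pbw
  Soda ash: 71.86 pbw
Total batch = 2086 pbw; LOI loss = 85.66 pbw; yield = 95.89%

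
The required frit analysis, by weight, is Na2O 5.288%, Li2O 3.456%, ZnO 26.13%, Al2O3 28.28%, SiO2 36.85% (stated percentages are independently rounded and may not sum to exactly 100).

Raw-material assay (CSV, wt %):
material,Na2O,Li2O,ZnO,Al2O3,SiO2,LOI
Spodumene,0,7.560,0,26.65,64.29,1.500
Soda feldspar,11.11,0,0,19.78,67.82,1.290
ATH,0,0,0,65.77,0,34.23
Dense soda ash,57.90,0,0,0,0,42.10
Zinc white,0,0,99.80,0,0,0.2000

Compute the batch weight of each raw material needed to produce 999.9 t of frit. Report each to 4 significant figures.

All arithmetic maintains full precision from start to finish. The intermediate values are displayed, rounded to four significant digits, at each printed step; exactly one rounding lands on each reported figure — the derived quantities are carried at full float precision (totals, ignition loss, yield, five oxide percentages, net glass mass) starting from the weights per 999.9 t of glass, as given in the problem or the answer.
Oxide mass targets, per 999.9 t frit:
  Na2O: 5.288% × 999.9 = 52.87 t
  Li2O: 3.456% × 999.9 = 34.56 t
  ZnO: 26.13% × 999.9 = 261.3 t
  Al2O3: 28.28% × 999.9 = 282.8 t
  SiO2: 36.85% × 999.9 = 368.5 t
Balance tally, oxide-wise, working from each reported weight, versus the basis set out (sum by sum, the targets are met given rounding of the digits):
  Na2O: 110.0·0.1111 + 70.22·0.5790 = 52.88 t (target 52.87 t)
  Li2O: 457.1·0.07560 = 34.56 t (target 34.56 t)
  ZnO: 261.8·0.9980 = 261.3 t (target 261.3 t)
  Al2O3: 457.1·0.2665 + 110.0·0.1978 + 211.6·0.6577 = 282.7 t (target 282.8 t)
  SiO2: 457.1·0.6429 + 110.0·0.6782 = 368.5 t (target 368.5 t)
Glass-mass sanity pass: Σ batch − LOI loss = 999.9 t (targets for the oxides total 999.9 t; against the stated basis, 999.9 t — differing by rounding only).
Total batch = Σ batch = 1111 t; the LOI term Σ batch·LOI equals 110.8 t; yield = glass ÷ total batch = 90.03%.

Batch per 999.9 t frit:
  Spodumene: 457.1 t
  Soda feldspar: 110.0 t
  ATH: 211.6 t
  Dense soda ash: 70.22 t
  Zinc white: 261.8 t
Total batch = 1111 t; LOI loss = 110.8 t; yield = 90.03%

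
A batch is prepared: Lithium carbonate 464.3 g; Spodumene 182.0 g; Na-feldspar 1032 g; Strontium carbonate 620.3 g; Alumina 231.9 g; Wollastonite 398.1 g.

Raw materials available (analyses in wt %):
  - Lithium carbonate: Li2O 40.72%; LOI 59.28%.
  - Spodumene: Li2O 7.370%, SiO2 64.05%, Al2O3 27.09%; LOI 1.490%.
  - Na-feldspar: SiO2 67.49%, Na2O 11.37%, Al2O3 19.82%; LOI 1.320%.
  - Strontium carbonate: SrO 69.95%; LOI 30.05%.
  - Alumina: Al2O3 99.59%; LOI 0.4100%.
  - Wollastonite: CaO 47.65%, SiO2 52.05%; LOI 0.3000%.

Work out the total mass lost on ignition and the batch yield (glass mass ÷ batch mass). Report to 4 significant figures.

LOI loss = 480.1 g; glass = 2448 g; yield = 83.61%

The intermediate values are shown, rounded to 4 significant figures, in the printout. The whole derivation carries exact precision through the solve; every reported figure sees exactly one rounding. All derived quantities (the yield, LOI, glass mass, six oxide percentages, totals) are rebuilt in full precision using the weight values per 2448 g of glass, exactly as printed in question or answer.
Material-by-material LOI:
  Lithium carbonate: 464.3 × 0.5928 = 275.2 g
  Spodumene: 182.0 × 0.01490 = 2.712 g
  Na-feldspar: 1032 × 0.01320 = 13.62 g
  Strontium carbonate: 620.3 × 0.3005 = 186.4 g
  Alumina: 231.9 × 0.004100 = 0.9508 g
  Wollastonite: 398.1 × 0.003000 = 1.194 g
Total LOI = 480.1 g
Glass = batch − LOI = 2929 − 480.1 = 2448 g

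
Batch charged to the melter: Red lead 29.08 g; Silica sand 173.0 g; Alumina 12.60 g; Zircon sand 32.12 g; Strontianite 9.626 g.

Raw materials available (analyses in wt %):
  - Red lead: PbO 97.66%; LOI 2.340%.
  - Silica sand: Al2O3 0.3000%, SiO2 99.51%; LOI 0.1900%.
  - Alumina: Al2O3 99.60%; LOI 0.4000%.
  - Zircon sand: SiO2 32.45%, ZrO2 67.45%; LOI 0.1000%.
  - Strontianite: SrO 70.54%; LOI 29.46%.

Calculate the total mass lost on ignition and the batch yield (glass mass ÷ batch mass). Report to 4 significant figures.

Every computation runs at full precision at every stage. The intermediate values are shown rounded to 4 significant digits on the page; exactly one rounding goes into every reported value; derived quantities, which include the five compositions, glass mass, yield, ignition loss, the totals, are carried in full precision, exactly as printed in the problem or answer text, from the batch weights on 252.5 g of glass.
Loss on ignition, line by line:
  Red lead: 29.08 × 0.02340 = 0.6805 g
  Silica sand: 173.0 × 0.001900 = 0.3287 g
  Alumina: 12.60 × 0.004000 = 0.05040 g
  Zircon sand: 32.12 × 0.001000 = 0.03212 g
  Strontianite: 9.626 × 0.2946 = 2.836 g
Total LOI = 3.928 g
Glass = batch − LOI = 256.4 − 3.928 = 252.5 g

LOI loss = 3.928 g; glass = 252.5 g; yield = 98.47%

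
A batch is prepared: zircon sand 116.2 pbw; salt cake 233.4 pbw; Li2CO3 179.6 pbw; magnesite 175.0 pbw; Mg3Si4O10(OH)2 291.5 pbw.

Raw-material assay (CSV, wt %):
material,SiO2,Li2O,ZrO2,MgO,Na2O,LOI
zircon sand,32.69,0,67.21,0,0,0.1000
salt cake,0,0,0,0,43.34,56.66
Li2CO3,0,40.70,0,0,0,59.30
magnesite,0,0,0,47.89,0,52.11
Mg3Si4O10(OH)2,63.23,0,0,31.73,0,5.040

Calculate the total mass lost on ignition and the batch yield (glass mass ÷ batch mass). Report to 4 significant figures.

The whole derivation carries exact precision at each step; working values are displayed rounded off to 4 significant digits between the steps; a single rounding produces every reported figure — the derived quantities are recomputed using the weight values on 651.0 pbw of glass at exact precision (the yield, glass mass, the five compositions, LOI, the totals) precisely as stated by problem or answer.
Per-material ignition loss:
  zircon sand: 116.2 × 0.001000 = 0.1162 pbw
  salt cake: 233.4 × 0.5666 = 132.2 pbw
  Li2CO3: 179.6 × 0.5930 = 106.5 pbw
  magnesite: 175.0 × 0.5211 = 91.19 pbw
  Mg3Si4O10(OH)2: 291.5 × 0.05040 = 14.69 pbw
Total LOI = 344.7 pbw
Glass = batch − LOI = 995.7 − 344.7 = 651.0 pbw

LOI loss = 344.7 pbw; glass = 651.0 pbw; yield = 65.38%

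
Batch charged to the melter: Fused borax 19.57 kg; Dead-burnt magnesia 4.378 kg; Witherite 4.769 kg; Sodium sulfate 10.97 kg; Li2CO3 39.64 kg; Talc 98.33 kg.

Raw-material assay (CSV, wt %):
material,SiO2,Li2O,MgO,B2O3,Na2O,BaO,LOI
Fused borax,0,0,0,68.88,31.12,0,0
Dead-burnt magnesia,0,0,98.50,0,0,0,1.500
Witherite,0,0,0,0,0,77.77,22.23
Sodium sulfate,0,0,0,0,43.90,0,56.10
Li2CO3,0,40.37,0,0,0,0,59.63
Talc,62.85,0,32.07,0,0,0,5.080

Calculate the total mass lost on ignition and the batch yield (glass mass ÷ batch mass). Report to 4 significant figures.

Mid-chain values appear rounded off to 4 significant digits between the steps. All internal work carries full precision from first step to last. Every reported figure includes exactly one rounding; all derived quantities, which include yield, the six compositions, ignition loss, the totals, net glass mass, are rebuilt in exact precision, as quoted within the problem or the answer, from the weighed amounts at 141.7 kg of glass.
LOI of each material in turn:
  Fused borax: 19.57 × 0 = 0 kg
  Dead-burnt magnesia: 4.378 × 0.01500 = 0.06567 kg
  Witherite: 4.769 × 0.2223 = 1.060 kg
  Sodium sulfate: 10.97 × 0.5610 = 6.154 kg
  Li2CO3: 39.64 × 0.5963 = 23.64 kg
  Talc: 98.33 × 0.05080 = 4.995 kg
Total LOI = 35.91 kg
Glass = batch − LOI = 177.7 − 35.91 = 141.7 kg

LOI loss = 35.91 kg; glass = 141.7 kg; yield = 79.79%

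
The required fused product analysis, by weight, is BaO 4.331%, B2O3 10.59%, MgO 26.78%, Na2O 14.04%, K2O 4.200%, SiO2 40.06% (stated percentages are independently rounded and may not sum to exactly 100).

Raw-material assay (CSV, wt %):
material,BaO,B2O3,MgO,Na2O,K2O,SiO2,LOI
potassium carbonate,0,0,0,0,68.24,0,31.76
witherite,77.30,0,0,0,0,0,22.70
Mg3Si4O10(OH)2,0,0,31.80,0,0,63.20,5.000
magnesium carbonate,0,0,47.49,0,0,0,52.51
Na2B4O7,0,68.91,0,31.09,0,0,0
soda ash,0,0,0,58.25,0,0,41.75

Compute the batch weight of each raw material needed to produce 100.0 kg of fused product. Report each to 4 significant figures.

Batch per 100.0 kg fused product:
  potassium carbonate: 6.155 kg
  witherite: 5.603 kg
  Mg3Si4O10(OH)2: 63.39 kg
  magnesium carbonate: 13.95 kg
  Na2B4O7: 15.37 kg
  soda ash: 15.90 kg
Total batch = 120.4 kg; LOI loss = 20.36 kg; yield = 83.09%

Working values are displayed, rounded to 4 significant digits, alongside each step. Full float precision is kept at every stage. Each reported result takes exactly one rounding — all derived quantities are computed in exact precision (the totals, ignition loss, the yield, six oxide percentages, glass mass) from the weighed amounts on 100.0 kg of glass as quoted within either problem or answer.
Per-oxide target masses for 100.0 kg fused product:
  BaO: 4.331% × 100.0 = 4.331 kg
  B2O3: 10.59% × 100.0 = 10.59 kg
  MgO: 26.78% × 100.0 = 26.78 kg
  Na2O: 14.04% × 100.0 = 14.04 kg
  K2O: 4.200% × 100.0 = 4.200 kg
  SiO2: 40.06% × 100.0 = 40.06 kg
Oxide-by-oxide audit applying the batch weights above, at the basis given (sums match the target masses inside rounding margins):
  BaO: 5.603·0.7730 = 4.331 kg (target 4.331 kg)
  B2O3: 15.37·0.6891 = 10.59 kg (target 10.59 kg)
  MgO: 63.39·0.3180 + 13.95·0.4749 = 26.78 kg (target 26.78 kg)
  Na2O: 15.37·0.3109 + 15.90·0.5825 = 14.04 kg (target 14.04 kg)
  K2O: 6.155·0.6824 = 4.200 kg (target 4.200 kg)
  SiO2: 63.39·0.6320 = 40.06 kg (target 40.06 kg)
Glass mass check: total charge less LOI = 100.0 kg (the targets, summed, come to 100.0 kg; the stated basis being 100.0 kg — differing by rounding only).
Batch total: Σ batch = 120.4 kg; the LOI term Σ batch·LOI equals 20.36 kg; yield: glass divided by total = 83.09%.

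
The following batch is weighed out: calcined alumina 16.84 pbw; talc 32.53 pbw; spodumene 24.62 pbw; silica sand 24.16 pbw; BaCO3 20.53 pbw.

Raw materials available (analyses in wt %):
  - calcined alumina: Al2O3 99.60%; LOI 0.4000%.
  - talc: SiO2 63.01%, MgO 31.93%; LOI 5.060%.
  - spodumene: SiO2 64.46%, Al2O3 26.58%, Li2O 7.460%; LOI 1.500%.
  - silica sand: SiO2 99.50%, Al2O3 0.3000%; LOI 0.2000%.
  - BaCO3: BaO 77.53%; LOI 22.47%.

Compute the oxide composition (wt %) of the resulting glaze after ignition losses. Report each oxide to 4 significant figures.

Working values are printed, rounded to 4 significant digits, in the working — each numeric step carries full float precision all the way through; a single rounding finalizes each reported figure. Derived quantities (the totals, yield, five oxide percentages, net glass mass, LOI) are computed from the batch weights at 111.9 pbw of glass at full precision as quoted within question or answer.
Oxide-by-oxide delivered mass:
  SiO2: 32.53·0.6301 + 24.62·0.6446 + 24.16·0.9950 = 60.41 pbw
  Al2O3: 16.84·0.9960 + 24.62·0.2658 + 24.16·0.003000 = 23.39 pbw
  Li2O: 24.62·0.07460 = 1.837 pbw
  BaO: 20.53·0.7753 = 15.92 pbw
  MgO: 32.53·0.3193 = 10.39 pbw
LOI: 16.84·0.004000 + 32.53·0.05060 + 24.62·0.01500 + 24.16·0.002000 + 20.53·0.2247 = 6.744 pbw
Glass mass = batch − LOI = 118.7 − 6.744 = 111.9 pbw (equal to the oxide-mass sum)
wt % = 100 × oxide mass / glass mass

Glass mass = 111.9 pbw (batch 118.7 − LOI 6.744).
Composition: SiO2 53.97%, Al2O3 20.90%, Li2O 1.641%, BaO 14.22%, MgO 9.279%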